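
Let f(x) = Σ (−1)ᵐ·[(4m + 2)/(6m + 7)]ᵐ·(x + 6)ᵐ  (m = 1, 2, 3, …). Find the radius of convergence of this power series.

Root test: |a_m|^(1/m) = (4m + 2)/(6m + 7) → 2/3.
The series converges when 2/3 · |x + 6| < 1, giving R = 3/2.

R = 3/2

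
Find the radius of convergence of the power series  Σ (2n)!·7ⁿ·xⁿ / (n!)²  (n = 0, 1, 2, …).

Apply the ratio test: |a_{n+1}| / |a_n| = (2n+1)·(2n+2)/(n+1)² · 7, which tends to 28 as n → ∞.
The series converges when 28 · |x| < 1, giving R = 1/28.

R = 1/28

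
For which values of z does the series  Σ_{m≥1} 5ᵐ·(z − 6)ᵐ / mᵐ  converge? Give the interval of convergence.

By the Cauchy root test, |a_m|^(1/m) = 5/m → 0.
The limit is 0 for every z, so R = ∞.

(−∞, ∞)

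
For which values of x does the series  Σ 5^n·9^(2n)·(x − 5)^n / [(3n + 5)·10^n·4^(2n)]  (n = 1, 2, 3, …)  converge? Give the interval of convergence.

By the ratio test, |a_{n+1}/a_n| = [(3n + 5)/(3(n+1) + 5)] · 5·81/(10·16) → 81/32.
The series converges when 81/32 · |x − 5| < 1, giving R = 32/81.
Check x = 437/81: the terms are asymptotic to a nonzero constant times 1/n, so the series diverges by limit comparison with Σ 1/n.
When x = 373/81, an alternating series whose terms decrease to 0 in absolute value, so it converges by the Leibniz criterion.

[373/81, 437/81)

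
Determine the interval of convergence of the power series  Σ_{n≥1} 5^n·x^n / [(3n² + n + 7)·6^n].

Ratio test: |a_{n+1}/a_n| = [(3n² + n + 7)/(3(n+1)² + (n+1) + 7)] · 5/6 → 5/6 as n → ∞.
Hence the series converges for |x| < 1/(5/6) = 6/5, so the radius of convergence is 6/5.
Endpoint x = 6/5: absolute convergence follows by limit comparison with Σ 1/n².
When x = -6/5, the series is dominated by a constant times Σ 1/n², which converges (p = 2 > 1).

[-6/5, 6/5]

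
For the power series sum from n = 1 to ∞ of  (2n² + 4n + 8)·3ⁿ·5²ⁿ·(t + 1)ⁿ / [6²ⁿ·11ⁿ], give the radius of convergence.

The ratio of consecutive coefficients is [(2(n+1)² + 4(n+1) + 8)/(2n² + 4n + 8)] · 3·25/(36·11) → 25/132.
Convergence for |t + 1| · 25/132 < 1, i.e. |t + 1| < 132/25. So R = 132/25.

R = 132/25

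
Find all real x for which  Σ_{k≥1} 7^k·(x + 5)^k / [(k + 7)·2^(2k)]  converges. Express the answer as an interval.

The ratio of consecutive coefficients is [(k + 7)/((k+1) + 7)] · 7/4 → 7/4.
Thus R = 1/(7/4) = 4/7.
At x = -31/7: the terms behave like c/k; limit comparison with the harmonic series gives divergence.
Check x = -39/7: an alternating series whose terms decrease to 0 in absolute value, so it converges by the Leibniz criterion.

[-39/7, -31/7)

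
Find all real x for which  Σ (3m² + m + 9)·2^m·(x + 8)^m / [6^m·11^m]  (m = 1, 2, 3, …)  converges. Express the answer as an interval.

(-41, 25)

By the ratio test, |a_{m+1}/a_m| = [(3(m+1)² + (m+1) + 9)/(3m² + m + 9)] · 2/(6·11) → 1/33.
Hence the series converges for |x + 8| < 1/(1/33) = 33, so the radius of convergence is 33.
When x = 25, the terms have absolute value of order m², which does not tend to 0, so the series diverges by the divergence test.
When x = -41, the m-th term does not approach 0; divergence by the term test.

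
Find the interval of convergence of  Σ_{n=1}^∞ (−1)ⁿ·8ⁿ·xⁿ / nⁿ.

Root test: |a_n|^(1/n) = 8/n → 0.
Since the n-th root of |a_n| tends to 0, the series converges for all real x; R = ∞.

(−∞, ∞)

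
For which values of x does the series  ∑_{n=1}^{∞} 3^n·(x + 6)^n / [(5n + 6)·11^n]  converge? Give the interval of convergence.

Apply the ratio test: |a_{n+1}| / |a_n| = [(5n + 6)/(5(n+1) + 6)] · 3/11, which tends to 3/11 as n → ∞.
The series converges when 3/11 · |x + 6| < 1, giving R = 11/3.
Endpoint x = -7/3: the terms behave like c/n; limit comparison with the harmonic series gives divergence.
Endpoint x = -29/3: convergence follows from the alternating series test (terms decrease monotonically to 0).

[-29/3, -7/3)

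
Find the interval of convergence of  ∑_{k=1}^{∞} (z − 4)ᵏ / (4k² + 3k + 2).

[3, 5]

Ratio test: |a_{k+1}/a_k| = (4k² + 3k + 2)/(4(k+1)² + 3(k+1) + 2) → 1 as k → ∞.
Hence R = 1.
When z = 5, the series is dominated by a constant times Σ 1/k², which converges (p = 2 > 1).
When z = 3, absolute convergence follows by limit comparison with Σ 1/k².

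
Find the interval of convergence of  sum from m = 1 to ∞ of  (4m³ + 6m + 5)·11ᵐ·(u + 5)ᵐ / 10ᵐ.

Ratio test: |a_{m+1}/a_m| = [(4(m+1)³ + 6(m+1) + 5)/(4m³ + 6m + 5)] · 11/10 → 11/10 as m → ∞.
Convergence for |u + 5| · 11/10 < 1, i.e. |u + 5| < 10/11. So R = 10/11.
At u = -45/11: the terms have absolute value of order m³, which does not tend to 0, so the series diverges by the divergence test.
When u = -65/11, the terms have absolute value of order m³, which does not tend to 0, so the series diverges by the divergence test.

(-65/11, -45/11)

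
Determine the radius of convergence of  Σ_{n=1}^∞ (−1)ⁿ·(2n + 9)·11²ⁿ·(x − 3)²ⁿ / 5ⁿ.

R = √5/11

Apply the ratio test: |a_{n+1}| / |a_n| = [(2(n+1) + 9)/(2n + 9)] · 121/5, which tends to 121/5 as n → ∞.
Successive powers of (x − 3) differ by 2, so the series converges when |x − 3|² · 121/5 < 1, i.e. |x − 3| < √(5/121). So R = √5/11.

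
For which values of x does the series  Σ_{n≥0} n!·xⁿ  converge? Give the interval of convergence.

The ratio of consecutive coefficients is (n+1) → ∞.
Since the ratio → ∞, the series diverges for every x ≠ 0, and R = 0.

{0}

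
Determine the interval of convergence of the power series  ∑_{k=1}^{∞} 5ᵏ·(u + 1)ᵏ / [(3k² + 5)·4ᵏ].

Apply the ratio test: |a_{k+1}| / |a_k| = [(3k² + 5)/(3(k+1)² + 5)] · 5/4, which tends to 5/4 as k → ∞.
Convergence for |u + 1| · 5/4 < 1, i.e. |u + 1| < 4/5. So R = 4/5.
Check u = -1/5: absolute convergence follows by limit comparison with Σ 1/k².
At u = -9/5: absolute convergence follows by limit comparison with Σ 1/k².

[-9/5, -1/5]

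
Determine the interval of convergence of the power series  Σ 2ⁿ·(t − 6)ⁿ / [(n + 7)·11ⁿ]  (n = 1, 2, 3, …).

[1/2, 23/2)

Apply the ratio test: |a_{n+1}| / |a_n| = [(n + 7)/((n+1) + 7)] · 2/11, which tends to 2/11 as n → ∞.
The series converges when 2/11 · |t − 6| < 1, giving R = 11/2.
At t = 23/2: the terms are asymptotic to a nonzero constant times 1/n, so the series diverges by limit comparison with Σ 1/n.
At t = 1/2: the terms alternate in sign and decrease monotonically to 0 in absolute value (size ~ c/n), so the alternating series test gives convergence.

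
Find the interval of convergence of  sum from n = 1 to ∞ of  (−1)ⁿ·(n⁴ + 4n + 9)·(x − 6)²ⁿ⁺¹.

(5, 7)

Apply the ratio test: |a_{n+1}| / |a_n| = ((n+1)⁴ + 4(n+1) + 9)/(n⁴ + 4n + 9), which tends to 1 as n → ∞.
Writing y = (x − 6)², the series in y has radius 1, so |x − 6| < √(1) = 1 and R = 1.
Check x = 7: the terms do not tend to 0, so the series diverges.
Endpoint x = 5: the terms have absolute value of order n⁴, which does not tend to 0, so the series diverges by the divergence test.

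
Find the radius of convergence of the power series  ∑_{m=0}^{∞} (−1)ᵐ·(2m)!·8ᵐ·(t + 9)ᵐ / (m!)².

R = 1/32

Apply the ratio test: |a_{m+1}| / |a_m| = (2m+1)·(2m+2)/(m+1)² · 8, which tends to 32 as m → ∞.
Hence the series converges for |t + 9| < 1/(32) = 1/32, so the radius of convergence is 1/32.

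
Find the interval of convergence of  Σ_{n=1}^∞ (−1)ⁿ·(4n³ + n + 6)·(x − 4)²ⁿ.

(3, 5)

By the ratio test, |a_{n+1}/a_n| = (4(n+1)³ + (n+1) + 6)/(4n³ + n + 6) → 1.
Successive powers of (x − 4) differ by 2, so the series converges when |x − 4|² · 1 < 1, i.e. |x − 4| < √(1) = 1. So R = 1.
Check x = 5: the terms do not tend to 0, so the series diverges.
At x = 3: the terms do not tend to 0, so the series diverges.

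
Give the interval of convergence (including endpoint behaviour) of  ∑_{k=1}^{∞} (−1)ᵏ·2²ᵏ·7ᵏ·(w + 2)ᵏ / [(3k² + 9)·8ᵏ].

[-16/7, -12/7]

Apply the ratio test: |a_{k+1}| / |a_k| = [(3k² + 9)/(3(k+1)² + 9)] · 4·7/8, which tends to 7/2 as k → ∞.
Thus R = 1/(7/2) = 2/7.
At w = -12/7: the terms are on the order of 1/k², so the series converges absolutely by comparison with the p-series (p = 2 > 1).
Check w = -16/7: absolute convergence follows by limit comparison with Σ 1/k².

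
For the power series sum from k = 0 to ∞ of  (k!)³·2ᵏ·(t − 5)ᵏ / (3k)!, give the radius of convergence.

Apply the ratio test: |a_{k+1}| / |a_k| = (k+1)³/[(3k+1)·(3k+2)·(3k+3)] · 2, which tends to 2/27 as k → ∞.
Convergence for |t − 5| · 2/27 < 1, i.e. |t − 5| < 27/2. So R = 27/2.

R = 27/2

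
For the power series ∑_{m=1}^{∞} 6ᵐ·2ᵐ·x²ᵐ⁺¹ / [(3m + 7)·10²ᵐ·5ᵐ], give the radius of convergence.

R = 5√15/3

Apply the ratio test: |a_{m+1}| / |a_m| = [(3m + 7)/(3(m+1) + 7)] · 6·2/(100·5), which tends to 3/125 as m → ∞.
Writing y = x², the series in y has radius 125/3, so |x| < √(125/3) and R = 5√15/3.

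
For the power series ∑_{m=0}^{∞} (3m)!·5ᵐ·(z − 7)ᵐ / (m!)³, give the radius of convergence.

Apply the ratio test: |a_{m+1}| / |a_m| = (3m+1)·(3m+2)·(3m+3)/(m+1)³ · 5, which tends to 135 as m → ∞.
The series converges when 135 · |z − 7| < 1, giving R = 1/135.

R = 1/135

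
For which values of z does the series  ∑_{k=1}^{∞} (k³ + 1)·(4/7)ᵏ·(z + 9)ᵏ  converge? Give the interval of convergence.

Ratio test: |a_{k+1}/a_k| = [((k+1)³ + 1)/(k³ + 1)] · 4/7 → 4/7 as k → ∞.
Hence the series converges for |z + 9| < 1/(4/7) = 7/4, so the radius of convergence is 7/4.
Check z = -29/4: the k-th term does not approach 0; divergence by the term test.
Check z = -43/4: the terms do not tend to 0, so the series diverges.

(-43/4, -29/4)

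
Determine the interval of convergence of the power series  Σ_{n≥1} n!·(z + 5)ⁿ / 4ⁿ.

{-5}

Apply the ratio test: |a_{n+1}| / |a_n| = (n+1) · 1/4, which tends to ∞ as n → ∞.
Since the ratio → ∞, the series diverges for every z ≠ -5, and R = 0.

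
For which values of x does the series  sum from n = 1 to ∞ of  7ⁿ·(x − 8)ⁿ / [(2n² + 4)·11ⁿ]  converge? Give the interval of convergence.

The ratio of consecutive coefficients is [(2n² + 4)/(2(n+1)² + 4)] · 7/11 → 7/11.
Thus R = 1/(7/11) = 11/7.
Endpoint x = 67/7: absolute convergence follows by limit comparison with Σ 1/n².
At x = 45/7: the terms are on the order of 1/n², so the series converges absolutely by comparison with the p-series (p = 2 > 1).

[45/7, 67/7]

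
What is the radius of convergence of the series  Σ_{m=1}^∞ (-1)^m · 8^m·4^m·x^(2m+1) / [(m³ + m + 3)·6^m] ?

The ratio of consecutive coefficients is [(m³ + m + 3)/((m+1)³ + (m+1) + 3)] · 8·4/6 → 16/3.
Since the exponent of x increases by 2 each term, convergence requires |x|² < 3/16, hence R = √3/4.

R = √3/4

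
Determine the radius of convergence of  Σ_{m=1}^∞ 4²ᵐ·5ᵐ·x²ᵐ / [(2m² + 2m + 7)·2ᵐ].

R = √10/20

Apply the ratio test: |a_{m+1}| / |a_m| = [(2m² + 2m + 7)/(2(m+1)² + 2(m+1) + 7)] · 16·5/2, which tends to 40 as m → ∞.
Writing y = x², the series in y has radius 1/40, so |x| < √(1/40) and R = √10/20.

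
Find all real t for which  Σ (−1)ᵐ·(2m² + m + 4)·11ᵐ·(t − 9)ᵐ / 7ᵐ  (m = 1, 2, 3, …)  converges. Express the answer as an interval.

(92/11, 106/11)

The ratio of consecutive coefficients is [(2(m+1)² + (m+1) + 4)/(2m² + m + 4)] · 11/7 → 11/7.
Hence the series converges for |t − 9| < 1/(11/7) = 7/11, so the radius of convergence is 7/11.
At t = 106/11: the terms have absolute value of order m², which does not tend to 0, so the series diverges by the divergence test.
When t = 92/11, the terms have absolute value of order m², which does not tend to 0, so the series diverges by the divergence test.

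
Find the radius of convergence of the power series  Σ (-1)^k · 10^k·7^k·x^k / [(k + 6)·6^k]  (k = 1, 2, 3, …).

R = 3/35

Apply the ratio test: |a_{k+1}| / |a_k| = [(k + 6)/((k+1) + 6)] · 10·7/6, which tends to 35/3 as k → ∞.
Thus R = 1/(35/3) = 3/35.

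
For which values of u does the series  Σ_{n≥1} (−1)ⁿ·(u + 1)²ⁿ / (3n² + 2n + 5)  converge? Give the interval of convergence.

By the ratio test, |a_{n+1}/a_n| = (3n² + 2n + 5)/(3(n+1)² + 2(n+1) + 5) → 1.
Writing y = (u + 1)², the series in y has radius 1, so |u + 1| < √(1) = 1 and R = 1.
Endpoint u = 0: absolute convergence follows by limit comparison with Σ 1/n².
When u = -2, the series is dominated by a constant times Σ 1/n², which converges (p = 2 > 1).

[-2, 0]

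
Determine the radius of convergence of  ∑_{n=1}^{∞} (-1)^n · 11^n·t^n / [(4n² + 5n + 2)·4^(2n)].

R = 16/11

Ratio test: |a_{n+1}/a_n| = [(4n² + 5n + 2)/(4(n+1)² + 5(n+1) + 2)] · 11/16 → 11/16 as n → ∞.
The series converges when 11/16 · |t| < 1, giving R = 16/11.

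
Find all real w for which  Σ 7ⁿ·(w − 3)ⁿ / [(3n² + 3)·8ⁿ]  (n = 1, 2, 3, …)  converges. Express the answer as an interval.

The ratio of consecutive coefficients is [(3n² + 3)/(3(n+1)² + 3)] · 7/8 → 7/8.
The series converges when 7/8 · |w − 3| < 1, giving R = 8/7.
When w = 29/7, the terms are on the order of 1/n², so the series converges absolutely by comparison with the p-series (p = 2 > 1).
Check w = 13/7: absolute convergence follows by limit comparison with Σ 1/n².

[13/7, 29/7]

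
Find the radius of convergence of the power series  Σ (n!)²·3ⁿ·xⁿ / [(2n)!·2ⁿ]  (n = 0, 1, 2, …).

Apply the ratio test: |a_{n+1}| / |a_n| = (n+1)²/[(2n+1)·(2n+2)] · 3/2, which tends to 3/8 as n → ∞.
Convergence for |x| · 3/8 < 1, i.e. |x| < 8/3. So R = 8/3.

R = 8/3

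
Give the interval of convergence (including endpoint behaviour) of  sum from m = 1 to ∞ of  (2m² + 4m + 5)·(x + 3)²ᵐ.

Ratio test: |a_{m+1}/a_m| = (2(m+1)² + 4(m+1) + 5)/(2m² + 4m + 5) → 1 as m → ∞.
Writing y = (x + 3)², the series in y has radius 1, so |x + 3| < √(1) = 1 and R = 1.
At x = -2: the terms do not tend to 0, so the series diverges.
When x = -4, the terms have absolute value of order m², which does not tend to 0, so the series diverges by the divergence test.

(-4, -2)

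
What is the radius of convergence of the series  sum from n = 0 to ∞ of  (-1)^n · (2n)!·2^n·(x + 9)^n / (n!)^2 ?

The ratio of consecutive coefficients is (2n+1)·(2n+2)/(n+1)² · 2 → 8.
The series converges when 8 · |x + 9| < 1, giving R = 1/8.

R = 1/8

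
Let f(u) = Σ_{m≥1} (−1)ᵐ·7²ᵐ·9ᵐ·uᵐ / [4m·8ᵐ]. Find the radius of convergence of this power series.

Apply the ratio test: |a_{m+1}| / |a_m| = [4m/4(m+1)] · 49·9/8, which tends to 441/8 as m → ∞.
Convergence for |u| · 441/8 < 1, i.e. |u| < 8/441. So R = 8/441.

R = 8/441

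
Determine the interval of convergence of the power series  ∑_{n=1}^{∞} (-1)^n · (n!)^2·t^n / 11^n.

{0}

The ratio of consecutive coefficients is (n+1)² · 1/11 → ∞.
The terms grow without bound for any t ≠ 0, so R = 0 (convergence only at t = 0).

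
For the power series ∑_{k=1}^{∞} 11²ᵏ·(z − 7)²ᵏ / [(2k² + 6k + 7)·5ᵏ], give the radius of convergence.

R = √5/11

Apply the ratio test: |a_{k+1}| / |a_k| = [(2k² + 6k + 7)/(2(k+1)² + 6(k+1) + 7)] · 121/5, which tends to 121/5 as k → ∞.
Writing y = (z − 7)², the series in y has radius 5/121, so |z − 7| < √(5/121) and R = √5/11.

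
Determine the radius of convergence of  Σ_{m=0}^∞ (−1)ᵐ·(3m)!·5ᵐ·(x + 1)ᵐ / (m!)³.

Apply the ratio test: |a_{m+1}| / |a_m| = (3m+1)·(3m+2)·(3m+3)/(m+1)³ · 5, which tends to 135 as m → ∞.
The series converges when 135 · |x + 1| < 1, giving R = 1/135.

R = 1/135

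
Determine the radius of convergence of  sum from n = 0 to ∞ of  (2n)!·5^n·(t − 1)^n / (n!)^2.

Apply the ratio test: |a_{n+1}| / |a_n| = (2n+1)·(2n+2)/(n+1)² · 5, which tends to 20 as n → ∞.
The series converges when 20 · |t − 1| < 1, giving R = 1/20.

R = 1/20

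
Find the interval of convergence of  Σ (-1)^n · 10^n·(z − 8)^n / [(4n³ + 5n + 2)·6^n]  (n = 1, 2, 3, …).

By the ratio test, |a_{n+1}/a_n| = [(4n³ + 5n + 2)/(4(n+1)³ + 5(n+1) + 2)] · 10/6 → 5/3.
Thus R = 1/(5/3) = 3/5.
Endpoint z = 43/5: absolute convergence follows by limit comparison with Σ 1/n³.
Check z = 37/5: the terms are on the order of 1/n³, so the series converges absolutely by comparison with the p-series (p = 3 > 1).

[37/5, 43/5]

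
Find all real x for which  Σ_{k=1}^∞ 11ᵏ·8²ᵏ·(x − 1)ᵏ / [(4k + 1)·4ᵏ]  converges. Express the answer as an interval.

The ratio of consecutive coefficients is [(4k + 1)/(4(k+1) + 1)] · 11·64/4 → 176.
The series converges when 176 · |x − 1| < 1, giving R = 1/176.
Check x = 177/176: the terms behave like c/k; limit comparison with the harmonic series gives divergence.
Check x = 175/176: an alternating series whose terms decrease to 0 in absolute value, so it converges by the Leibniz criterion.

[175/176, 177/176)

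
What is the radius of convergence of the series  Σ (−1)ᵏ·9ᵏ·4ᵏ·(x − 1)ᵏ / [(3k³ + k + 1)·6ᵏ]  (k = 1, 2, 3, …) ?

R = 1/6

The ratio of consecutive coefficients is [(3k³ + k + 1)/(3(k+1)³ + (k+1) + 1)] · 9·4/6 → 6.
Convergence for |x − 1| · 6 < 1, i.e. |x − 1| < 1/6. So R = 1/6.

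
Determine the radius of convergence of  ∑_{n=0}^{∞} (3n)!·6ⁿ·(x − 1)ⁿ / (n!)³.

R = 1/162

Ratio test: |a_{n+1}/a_n| = (3n+1)·(3n+2)·(3n+3)/(n+1)³ · 6 → 162 as n → ∞.
The series converges when 162 · |x − 1| < 1, giving R = 1/162.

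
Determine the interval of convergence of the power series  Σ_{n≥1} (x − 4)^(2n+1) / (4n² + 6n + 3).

[3, 5]

The ratio of consecutive coefficients is (4n² + 6n + 3)/(4(n+1)² + 6(n+1) + 3) → 1.
Successive powers of (x − 4) differ by 2, so the series converges when |x − 4|² · 1 < 1, i.e. |x − 4| < √(1) = 1. So R = 1.
At x = 5: absolute convergence follows by limit comparison with Σ 1/n².
When x = 3, the terms are on the order of 1/n², so the series converges absolutely by comparison with the p-series (p = 2 > 1).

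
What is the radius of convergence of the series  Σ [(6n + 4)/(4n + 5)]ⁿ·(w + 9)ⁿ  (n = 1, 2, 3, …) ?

R = 2/3

By the Cauchy root test, |a_n|^(1/n) = (6n + 4)/(4n + 5) → 3/2.
Thus R = 1/(3/2) = 2/3.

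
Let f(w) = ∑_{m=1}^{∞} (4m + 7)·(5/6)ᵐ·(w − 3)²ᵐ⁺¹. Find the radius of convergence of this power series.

R = √30/5

Apply the ratio test: |a_{m+1}| / |a_m| = [(4(m+1) + 7)/(4m + 7)] · 5/6, which tends to 5/6 as m → ∞.
Writing y = (w − 3)², the series in y has radius 6/5, so |w − 3| < √(6/5) and R = √30/5.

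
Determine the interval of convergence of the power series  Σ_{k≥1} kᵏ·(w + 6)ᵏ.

Root test: |a_k|^(1/k) = k → ∞.
Since the k-th root of |a_k| is unbounded, the series converges only at w = -6; R = 0.

{-6}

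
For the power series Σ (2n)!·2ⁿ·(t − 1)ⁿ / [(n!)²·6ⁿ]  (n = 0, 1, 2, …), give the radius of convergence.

Apply the ratio test: |a_{n+1}| / |a_n| = (2n+1)·(2n+2)/(n+1)² · 2/6, which tends to 4/3 as n → ∞.
Convergence for |t − 1| · 4/3 < 1, i.e. |t − 1| < 3/4. So R = 3/4.

R = 3/4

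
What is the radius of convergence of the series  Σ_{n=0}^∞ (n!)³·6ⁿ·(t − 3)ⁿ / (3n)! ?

The ratio of consecutive coefficients is (n+1)³/[(3n+1)·(3n+2)·(3n+3)] · 6 → 2/9.
The series converges when 2/9 · |t − 3| < 1, giving R = 9/2.

R = 9/2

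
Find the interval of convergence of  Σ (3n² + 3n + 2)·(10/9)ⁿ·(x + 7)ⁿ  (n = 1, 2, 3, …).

(-79/10, -61/10)

Ratio test: |a_{n+1}/a_n| = [(3(n+1)² + 3(n+1) + 2)/(3n² + 3n + 2)] · 10/9 → 10/9 as n → ∞.
The series converges when 10/9 · |x + 7| < 1, giving R = 9/10.
Check x = -61/10: the terms have absolute value of order n², which does not tend to 0, so the series diverges by the divergence test.
At x = -79/10: the terms have absolute value of order n², which does not tend to 0, so the series diverges by the divergence test.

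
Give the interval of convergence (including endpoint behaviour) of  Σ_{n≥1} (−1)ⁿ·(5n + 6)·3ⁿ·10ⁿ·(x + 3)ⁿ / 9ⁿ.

Apply the ratio test: |a_{n+1}| / |a_n| = [(5(n+1) + 6)/(5n + 6)] · 3·10/9, which tends to 10/3 as n → ∞.
Hence the series converges for |x + 3| < 1/(10/3) = 3/10, so the radius of convergence is 3/10.
When x = -27/10, the terms do not tend to 0, so the series diverges.
Check x = -33/10: the terms have absolute value of order n, which does not tend to 0, so the series diverges by the divergence test.

(-33/10, -27/10)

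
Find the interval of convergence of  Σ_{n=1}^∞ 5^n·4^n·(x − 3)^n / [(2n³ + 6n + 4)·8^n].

[13/5, 17/5]

Apply the ratio test: |a_{n+1}| / |a_n| = [(2n³ + 6n + 4)/(2(n+1)³ + 6(n+1) + 4)] · 5·4/8, which tends to 5/2 as n → ∞.
Thus R = 1/(5/2) = 2/5.
Check x = 17/5: the series is dominated by a constant times Σ 1/n³, which converges (p = 3 > 1).
Check x = 13/5: the series is dominated by a constant times Σ 1/n³, which converges (p = 3 > 1).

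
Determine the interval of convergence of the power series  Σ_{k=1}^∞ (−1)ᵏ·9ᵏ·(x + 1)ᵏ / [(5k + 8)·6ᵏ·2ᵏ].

Apply the ratio test: |a_{k+1}| / |a_k| = [(5k + 8)/(5(k+1) + 8)] · 9/(6·2), which tends to 3/4 as k → ∞.
The series converges when 3/4 · |x + 1| < 1, giving R = 4/3.
Endpoint x = 1/3: convergence follows from the alternating series test (terms decrease monotonically to 0).
Endpoint x = -7/3: the terms are asymptotic to a nonzero constant times 1/k, so the series diverges by limit comparison with Σ 1/k.

(-7/3, 1/3]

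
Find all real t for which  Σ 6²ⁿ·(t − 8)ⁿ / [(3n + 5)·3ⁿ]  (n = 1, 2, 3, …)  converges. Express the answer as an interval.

[95/12, 97/12)

The ratio of consecutive coefficients is [(3n + 5)/(3(n+1) + 5)] · 36/3 → 12.
Convergence for |t − 8| · 12 < 1, i.e. |t − 8| < 1/12. So R = 1/12.
Endpoint t = 97/12: comparison with the harmonic series Σ 1/n shows the series diverges.
When t = 95/12, convergence follows from the alternating series test (terms decrease monotonically to 0).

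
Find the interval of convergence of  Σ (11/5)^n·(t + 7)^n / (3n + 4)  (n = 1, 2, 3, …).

[-82/11, -72/11)

Ratio test: |a_{n+1}/a_n| = [(3n + 4)/(3(n+1) + 4)] · 11/5 → 11/5 as n → ∞.
The series converges when 11/5 · |t + 7| < 1, giving R = 5/11.
Check t = -72/11: the terms are asymptotic to a nonzero constant times 1/n, so the series diverges by limit comparison with Σ 1/n.
Endpoint t = -82/11: an alternating series whose terms decrease to 0 in absolute value, so it converges by the Leibniz criterion.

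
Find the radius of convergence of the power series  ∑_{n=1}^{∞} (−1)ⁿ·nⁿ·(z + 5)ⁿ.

Applying the root test, |a_n|^(1/n) = n → ∞.
Since the n-th root of |a_n| is unbounded, the series converges only at z = -5; R = 0.

R = 0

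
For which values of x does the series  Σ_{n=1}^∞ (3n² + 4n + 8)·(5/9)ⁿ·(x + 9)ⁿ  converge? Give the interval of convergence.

(-54/5, -36/5)

By the ratio test, |a_{n+1}/a_n| = [(3(n+1)² + 4(n+1) + 8)/(3n² + 4n + 8)] · 5/9 → 5/9.
Convergence for |x + 9| · 5/9 < 1, i.e. |x + 9| < 9/5. So R = 9/5.
Endpoint x = -36/5: the n-th term does not approach 0; divergence by the term test.
Check x = -54/5: the terms have absolute value of order n², which does not tend to 0, so the series diverges by the divergence test.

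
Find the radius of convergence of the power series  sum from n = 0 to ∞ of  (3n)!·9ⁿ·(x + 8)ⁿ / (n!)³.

R = 1/243

By the ratio test, |a_{n+1}/a_n| = (3n+1)·(3n+2)·(3n+3)/(n+1)³ · 9 → 243.
Thus R = 1/(243) = 1/243.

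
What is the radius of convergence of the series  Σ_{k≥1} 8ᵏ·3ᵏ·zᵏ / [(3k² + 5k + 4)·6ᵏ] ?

R = 1/4

Apply the ratio test: |a_{k+1}| / |a_k| = [(3k² + 5k + 4)/(3(k+1)² + 5(k+1) + 4)] · 8·3/6, which tends to 4 as k → ∞.
Convergence for |z| · 4 < 1, i.e. |z| < 1/4. So R = 1/4.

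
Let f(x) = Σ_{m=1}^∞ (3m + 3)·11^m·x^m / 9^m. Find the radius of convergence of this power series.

Ratio test: |a_{m+1}/a_m| = [(3(m+1) + 3)/(3m + 3)] · 11/9 → 11/9 as m → ∞.
Hence the series converges for |x| < 1/(11/9) = 9/11, so the radius of convergence is 9/11.

R = 9/11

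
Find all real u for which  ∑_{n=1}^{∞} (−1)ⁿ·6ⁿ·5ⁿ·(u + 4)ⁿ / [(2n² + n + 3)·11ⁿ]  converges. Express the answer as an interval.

[-131/30, -109/30]

Ratio test: |a_{n+1}/a_n| = [(2n² + n + 3)/(2(n+1)² + (n+1) + 3)] · 6·5/11 → 30/11 as n → ∞.
Convergence for |u + 4| · 30/11 < 1, i.e. |u + 4| < 11/30. So R = 11/30.
Check u = -109/30: the series is dominated by a constant times Σ 1/n², which converges (p = 2 > 1).
When u = -131/30, the terms are on the order of 1/n², so the series converges absolutely by comparison with the p-series (p = 2 > 1).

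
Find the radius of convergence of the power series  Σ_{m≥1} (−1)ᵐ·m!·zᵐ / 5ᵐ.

Apply the ratio test: |a_{m+1}| / |a_m| = (m+1) · 1/5, which tends to ∞ as m → ∞.
Since the ratio → ∞, the series diverges for every z ≠ 0, and R = 0.

R = 0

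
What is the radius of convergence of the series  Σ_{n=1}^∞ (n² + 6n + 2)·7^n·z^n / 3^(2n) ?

Ratio test: |a_{n+1}/a_n| = [((n+1)² + 6(n+1) + 2)/(n² + 6n + 2)] · 7/9 → 7/9 as n → ∞.
Hence the series converges for |z| < 1/(7/9) = 9/7, so the radius of convergence is 9/7.

R = 9/7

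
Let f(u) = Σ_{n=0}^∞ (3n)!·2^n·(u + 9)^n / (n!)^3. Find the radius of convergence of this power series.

Ratio test: |a_{n+1}/a_n| = (3n+1)·(3n+2)·(3n+3)/(n+1)³ · 2 → 54 as n → ∞.
The series converges when 54 · |u + 9| < 1, giving R = 1/54.

R = 1/54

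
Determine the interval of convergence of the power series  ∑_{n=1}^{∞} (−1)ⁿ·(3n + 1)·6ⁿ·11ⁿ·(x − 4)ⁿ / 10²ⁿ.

Ratio test: |a_{n+1}/a_n| = [(3(n+1) + 1)/(3n + 1)] · 6·11/100 → 33/50 as n → ∞.
The series converges when 33/50 · |x − 4| < 1, giving R = 50/33.
Check x = 182/33: the terms have absolute value of order n, which does not tend to 0, so the series diverges by the divergence test.
Check x = 82/33: the terms do not tend to 0, so the series diverges.

(82/33, 182/33)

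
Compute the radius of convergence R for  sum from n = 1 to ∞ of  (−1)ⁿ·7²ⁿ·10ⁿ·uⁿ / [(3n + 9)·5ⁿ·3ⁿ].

Ratio test: |a_{n+1}/a_n| = [(3n + 9)/(3(n+1) + 9)] · 49·10/(5·3) → 98/3 as n → ∞.
Thus R = 1/(98/3) = 3/98.

R = 3/98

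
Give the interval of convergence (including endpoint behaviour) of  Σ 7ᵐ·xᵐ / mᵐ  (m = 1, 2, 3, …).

Applying the root test, |a_m|^(1/m) = 7/m → 0.
The limit is 0 for every x, so R = ∞.

(−∞, ∞)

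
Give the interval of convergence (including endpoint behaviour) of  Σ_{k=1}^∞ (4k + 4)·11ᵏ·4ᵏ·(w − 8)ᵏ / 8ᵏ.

By the ratio test, |a_{k+1}/a_k| = [(4(k+1) + 4)/(4k + 4)] · 11·4/8 → 11/2.
The series converges when 11/2 · |w − 8| < 1, giving R = 2/11.
Check w = 90/11: the terms do not tend to 0, so the series diverges.
Check w = 86/11: the k-th term does not approach 0; divergence by the term test.

(86/11, 90/11)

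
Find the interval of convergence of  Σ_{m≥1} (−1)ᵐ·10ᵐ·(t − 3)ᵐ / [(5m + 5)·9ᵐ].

By the ratio test, |a_{m+1}/a_m| = [(5m + 5)/(5(m+1) + 5)] · 10/9 → 10/9.
The series converges when 10/9 · |t − 3| < 1, giving R = 9/10.
Endpoint t = 39/10: an alternating series whose terms decrease to 0 in absolute value, so it converges by the Leibniz criterion.
Check t = 21/10: the terms are asymptotic to a nonzero constant times 1/m, so the series diverges by limit comparison with Σ 1/m.

(21/10, 39/10]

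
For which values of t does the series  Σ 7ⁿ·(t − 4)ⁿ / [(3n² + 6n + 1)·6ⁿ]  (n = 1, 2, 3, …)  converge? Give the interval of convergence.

The ratio of consecutive coefficients is [(3n² + 6n + 1)/(3(n+1)² + 6(n+1) + 1)] · 7/6 → 7/6.
The series converges when 7/6 · |t − 4| < 1, giving R = 6/7.
Check t = 34/7: absolute convergence follows by limit comparison with Σ 1/n².
When t = 22/7, the series is dominated by a constant times Σ 1/n², which converges (p = 2 > 1).

[22/7, 34/7]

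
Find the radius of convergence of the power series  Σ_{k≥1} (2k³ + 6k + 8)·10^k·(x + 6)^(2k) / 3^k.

R = √30/10

The ratio of consecutive coefficients is [(2(k+1)³ + 6(k+1) + 8)/(2k³ + 6k + 8)] · 10/3 → 10/3.
Since the exponent of (x + 6) increases by 2 each term, convergence requires |x + 6|² < 3/10, hence R = √30/10.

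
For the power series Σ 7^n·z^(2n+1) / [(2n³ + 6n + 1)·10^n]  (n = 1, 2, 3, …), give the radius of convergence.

Apply the ratio test: |a_{n+1}| / |a_n| = [(2n³ + 6n + 1)/(2(n+1)³ + 6(n+1) + 1)] · 7/10, which tends to 7/10 as n → ∞.
Successive powers of z differ by 2, so the series converges when |z|² · 7/10 < 1, i.e. |z| < √(10/7). So R = √70/7.

R = √70/7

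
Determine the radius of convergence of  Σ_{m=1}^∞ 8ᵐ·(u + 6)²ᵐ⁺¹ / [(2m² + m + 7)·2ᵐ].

Apply the ratio test: |a_{m+1}| / |a_m| = [(2m² + m + 7)/(2(m+1)² + (m+1) + 7)] · 8/2, which tends to 4 as m → ∞.
Since the exponent of (u + 6) increases by 2 each term, convergence requires |u + 6|² < 1/4, hence R = 1/2.

R = 1/2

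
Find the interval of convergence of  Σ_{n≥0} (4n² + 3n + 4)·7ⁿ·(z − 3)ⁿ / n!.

(−∞, ∞)

Apply the ratio test: |a_{n+1}| / |a_n| = (4(n+1)² + 3(n+1) + 4)/(4n² + 3n + 4) · 7 · 1/(n+1), which tends to 0 as n → ∞.
The ratio tends to 0 regardless of z, hence R = ∞.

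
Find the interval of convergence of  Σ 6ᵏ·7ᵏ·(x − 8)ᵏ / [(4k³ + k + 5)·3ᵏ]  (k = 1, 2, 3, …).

[111/14, 113/14]

Apply the ratio test: |a_{k+1}| / |a_k| = [(4k³ + k + 5)/(4(k+1)³ + (k+1) + 5)] · 6·7/3, which tends to 14 as k → ∞.
Hence the series converges for |x − 8| < 1/(14) = 1/14, so the radius of convergence is 1/14.
When x = 113/14, the terms are on the order of 1/k³, so the series converges absolutely by comparison with the p-series (p = 3 > 1).
When x = 111/14, the series is dominated by a constant times Σ 1/k³, which converges (p = 3 > 1).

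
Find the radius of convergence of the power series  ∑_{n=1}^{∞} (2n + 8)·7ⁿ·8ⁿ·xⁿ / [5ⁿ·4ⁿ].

R = 5/14

Ratio test: |a_{n+1}/a_n| = [(2(n+1) + 8)/(2n + 8)] · 7·8/(5·4) → 14/5 as n → ∞.
Convergence for |x| · 14/5 < 1, i.e. |x| < 5/14. So R = 5/14.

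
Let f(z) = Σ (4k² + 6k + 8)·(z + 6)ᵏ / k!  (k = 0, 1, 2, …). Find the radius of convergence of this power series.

R = ∞

The ratio of consecutive coefficients is (4(k+1)² + 6(k+1) + 8)/(4k² + 6k + 8) · 1/(k+1) → 0.
Since the limit is 0 < 1 for every z, the series converges on all of ℝ and R = ∞.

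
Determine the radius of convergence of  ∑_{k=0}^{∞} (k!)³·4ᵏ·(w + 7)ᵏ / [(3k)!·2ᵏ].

R = 27/2

The ratio of consecutive coefficients is (k+1)³/[(3k+1)·(3k+2)·(3k+3)] · 4/2 → 2/27.
Convergence for |w + 7| · 2/27 < 1, i.e. |w + 7| < 27/2. So R = 27/2.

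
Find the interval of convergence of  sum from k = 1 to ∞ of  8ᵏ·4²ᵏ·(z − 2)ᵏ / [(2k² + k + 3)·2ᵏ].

Ratio test: |a_{k+1}/a_k| = [(2k² + k + 3)/(2(k+1)² + (k+1) + 3)] · 8·16/2 → 64 as k → ∞.
Hence the series converges for |z − 2| < 1/(64) = 1/64, so the radius of convergence is 1/64.
Endpoint z = 129/64: the series is dominated by a constant times Σ 1/k², which converges (p = 2 > 1).
Endpoint z = 127/64: absolute convergence follows by limit comparison with Σ 1/k².

[127/64, 129/64]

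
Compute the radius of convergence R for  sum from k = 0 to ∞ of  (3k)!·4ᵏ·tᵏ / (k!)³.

R = 1/108

Ratio test: |a_{k+1}/a_k| = (3k+1)·(3k+2)·(3k+3)/(k+1)³ · 4 → 108 as k → ∞.
Convergence for |t| · 108 < 1, i.e. |t| < 1/108. So R = 1/108.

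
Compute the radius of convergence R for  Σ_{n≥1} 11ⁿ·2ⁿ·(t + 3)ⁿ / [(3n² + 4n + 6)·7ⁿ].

R = 7/22

By the ratio test, |a_{n+1}/a_n| = [(3n² + 4n + 6)/(3(n+1)² + 4(n+1) + 6)] · 11·2/7 → 22/7.
Thus R = 1/(22/7) = 7/22.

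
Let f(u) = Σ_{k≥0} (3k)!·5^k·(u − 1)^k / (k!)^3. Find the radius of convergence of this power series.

Ratio test: |a_{k+1}/a_k| = (3k+1)·(3k+2)·(3k+3)/(k+1)³ · 5 → 135 as k → ∞.
Hence the series converges for |u − 1| < 1/(135) = 1/135, so the radius of convergence is 1/135.

R = 1/135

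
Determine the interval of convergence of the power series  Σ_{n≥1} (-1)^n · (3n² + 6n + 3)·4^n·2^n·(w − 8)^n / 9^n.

(55/8, 73/8)

By the ratio test, |a_{n+1}/a_n| = [(3(n+1)² + 6(n+1) + 3)/(3n² + 6n + 3)] · 4·2/9 → 8/9.
Convergence for |w − 8| · 8/9 < 1, i.e. |w − 8| < 9/8. So R = 9/8.
At w = 73/8: the n-th term does not approach 0; divergence by the term test.
Check w = 55/8: the terms do not tend to 0, so the series diverges.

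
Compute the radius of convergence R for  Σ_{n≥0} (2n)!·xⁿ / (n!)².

R = 1/4

By the ratio test, |a_{n+1}/a_n| = (2n+1)·(2n+2)/(n+1)² → 4.
The series converges when 4 · |x| < 1, giving R = 1/4.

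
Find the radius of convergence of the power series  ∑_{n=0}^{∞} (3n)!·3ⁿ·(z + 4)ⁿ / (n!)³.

The ratio of consecutive coefficients is (3n+1)·(3n+2)·(3n+3)/(n+1)³ · 3 → 81.
Hence the series converges for |z + 4| < 1/(81) = 1/81, so the radius of convergence is 1/81.

R = 1/81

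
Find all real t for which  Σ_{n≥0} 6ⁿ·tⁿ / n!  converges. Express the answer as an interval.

(−∞, ∞)

Apply the ratio test: |a_{n+1}| / |a_n| = 6 · 1/(n+1), which tends to 0 as n → ∞.
The limit is 0, so the series converges for all t; R = ∞.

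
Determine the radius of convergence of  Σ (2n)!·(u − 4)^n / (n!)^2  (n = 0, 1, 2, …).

R = 1/4

The ratio of consecutive coefficients is (2n+1)·(2n+2)/(n+1)² → 4.
Hence the series converges for |u − 4| < 1/(4) = 1/4, so the radius of convergence is 1/4.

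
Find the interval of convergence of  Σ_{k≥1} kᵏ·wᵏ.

{0}

Root test: |a_k|^(1/k) = k → ∞.
Since the k-th root of |a_k| is unbounded, the series converges only at w = 0; R = 0.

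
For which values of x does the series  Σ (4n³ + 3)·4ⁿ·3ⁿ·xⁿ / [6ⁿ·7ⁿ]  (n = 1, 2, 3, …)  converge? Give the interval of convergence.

The ratio of consecutive coefficients is [(4(n+1)³ + 3)/(4n³ + 3)] · 4·3/(6·7) → 2/7.
Thus R = 1/(2/7) = 7/2.
At x = 7/2: the terms have absolute value of order n³, which does not tend to 0, so the series diverges by the divergence test.
Endpoint x = -7/2: the terms do not tend to 0, so the series diverges.

(-7/2, 7/2)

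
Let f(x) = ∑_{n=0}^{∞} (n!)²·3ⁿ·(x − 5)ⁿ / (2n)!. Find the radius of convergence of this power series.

Ratio test: |a_{n+1}/a_n| = (n+1)²/[(2n+1)·(2n+2)] · 3 → 3/4 as n → ∞.
The series converges when 3/4 · |x − 5| < 1, giving R = 4/3.

R = 4/3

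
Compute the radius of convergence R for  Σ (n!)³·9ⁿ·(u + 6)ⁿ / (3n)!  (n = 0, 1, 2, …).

By the ratio test, |a_{n+1}/a_n| = (n+1)³/[(3n+1)·(3n+2)·(3n+3)] · 9 → 1/3.
The series converges when 1/3 · |u + 6| < 1, giving R = 3.

R = 3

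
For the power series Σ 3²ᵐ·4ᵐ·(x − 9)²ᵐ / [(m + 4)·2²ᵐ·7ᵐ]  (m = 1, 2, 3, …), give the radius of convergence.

R = √7/3

Apply the ratio test: |a_{m+1}| / |a_m| = [(m + 4)/((m+1) + 4)] · 9·4/(4·7), which tends to 9/7 as m → ∞.
Since the exponent of (x − 9) increases by 2 each term, convergence requires |x − 9|² < 7/9, hence R = √7/3.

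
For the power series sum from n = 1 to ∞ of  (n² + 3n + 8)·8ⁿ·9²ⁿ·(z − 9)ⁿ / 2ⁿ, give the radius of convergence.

R = 1/324

By the ratio test, |a_{n+1}/a_n| = [((n+1)² + 3(n+1) + 8)/(n² + 3n + 8)] · 8·81/2 → 324.
Convergence for |z − 9| · 324 < 1, i.e. |z − 9| < 1/324. So R = 1/324.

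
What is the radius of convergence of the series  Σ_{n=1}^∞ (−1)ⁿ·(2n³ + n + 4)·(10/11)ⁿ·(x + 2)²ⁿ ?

R = √110/10

Ratio test: |a_{n+1}/a_n| = [(2(n+1)³ + (n+1) + 4)/(2n³ + n + 4)] · 10/11 → 10/11 as n → ∞.
Writing y = (x + 2)², the series in y has radius 11/10, so |x + 2| < √(11/10) and R = √110/10.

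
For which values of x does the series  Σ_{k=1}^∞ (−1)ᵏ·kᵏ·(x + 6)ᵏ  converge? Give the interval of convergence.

{-6}

Root test: |a_k|^(1/k) = k → ∞.
The root grows without bound, so R = 0 (convergence only at x = -6).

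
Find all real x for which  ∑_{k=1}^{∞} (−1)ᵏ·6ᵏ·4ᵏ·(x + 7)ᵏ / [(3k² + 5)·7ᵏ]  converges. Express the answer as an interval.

By the ratio test, |a_{k+1}/a_k| = [(3k² + 5)/(3(k+1)² + 5)] · 6·4/7 → 24/7.
Hence the series converges for |x + 7| < 1/(24/7) = 7/24, so the radius of convergence is 7/24.
At x = -161/24: the terms are on the order of 1/k², so the series converges absolutely by comparison with the p-series (p = 2 > 1).
Check x = -175/24: the series is dominated by a constant times Σ 1/k², which converges (p = 2 > 1).

[-175/24, -161/24]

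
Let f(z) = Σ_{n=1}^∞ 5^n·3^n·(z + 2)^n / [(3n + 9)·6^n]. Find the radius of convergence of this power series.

R = 2/5

By the ratio test, |a_{n+1}/a_n| = [(3n + 9)/(3(n+1) + 9)] · 5·3/6 → 5/2.
Hence the series converges for |z + 2| < 1/(5/2) = 2/5, so the radius of convergence is 2/5.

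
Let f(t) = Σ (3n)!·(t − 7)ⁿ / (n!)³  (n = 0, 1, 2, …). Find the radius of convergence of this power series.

Ratio test: |a_{n+1}/a_n| = (3n+1)·(3n+2)·(3n+3)/(n+1)³ → 27 as n → ∞.
Convergence for |t − 7| · 27 < 1, i.e. |t − 7| < 1/27. So R = 1/27.

R = 1/27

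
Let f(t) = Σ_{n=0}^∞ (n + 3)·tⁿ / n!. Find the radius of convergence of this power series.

R = ∞

By the ratio test, |a_{n+1}/a_n| = ((n+1) + 3)/(n + 3) · 1/(n+1) → 0.
The limit is 0, so the series converges for all t; R = ∞.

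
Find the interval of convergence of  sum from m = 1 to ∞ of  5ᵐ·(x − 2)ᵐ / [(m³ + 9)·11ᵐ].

Ratio test: |a_{m+1}/a_m| = [(m³ + 9)/((m+1)³ + 9)] · 5/11 → 5/11 as m → ∞.
Thus R = 1/(5/11) = 11/5.
When x = 21/5, the terms are on the order of 1/m³, so the series converges absolutely by comparison with the p-series (p = 3 > 1).
At x = -1/5: the terms are on the order of 1/m³, so the series converges absolutely by comparison with the p-series (p = 3 > 1).

[-1/5, 21/5]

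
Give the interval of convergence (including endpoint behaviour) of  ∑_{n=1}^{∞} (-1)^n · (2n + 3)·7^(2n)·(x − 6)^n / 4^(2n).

Apply the ratio test: |a_{n+1}| / |a_n| = [(2(n+1) + 3)/(2n + 3)] · 49/16, which tends to 49/16 as n → ∞.
Convergence for |x − 6| · 49/16 < 1, i.e. |x − 6| < 16/49. So R = 16/49.
At x = 310/49: the terms have absolute value of order n, which does not tend to 0, so the series diverges by the divergence test.
Endpoint x = 278/49: the terms have absolute value of order n, which does not tend to 0, so the series diverges by the divergence test.

(278/49, 310/49)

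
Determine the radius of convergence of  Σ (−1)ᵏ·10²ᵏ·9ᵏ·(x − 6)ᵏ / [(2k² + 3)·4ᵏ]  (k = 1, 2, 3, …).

R = 1/225

Ratio test: |a_{k+1}/a_k| = [(2k² + 3)/(2(k+1)² + 3)] · 100·9/4 → 225 as k → ∞.
Convergence for |x − 6| · 225 < 1, i.e. |x − 6| < 1/225. So R = 1/225.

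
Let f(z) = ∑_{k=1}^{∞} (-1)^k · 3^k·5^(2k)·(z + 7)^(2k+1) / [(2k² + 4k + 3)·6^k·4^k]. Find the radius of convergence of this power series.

R = 2√2/5

Apply the ratio test: |a_{k+1}| / |a_k| = [(2k² + 4k + 3)/(2(k+1)² + 4(k+1) + 3)] · 3·25/(6·4), which tends to 25/8 as k → ∞.
Writing y = (z + 7)², the series in y has radius 8/25, so |z + 7| < √(8/25) and R = 2√2/5.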